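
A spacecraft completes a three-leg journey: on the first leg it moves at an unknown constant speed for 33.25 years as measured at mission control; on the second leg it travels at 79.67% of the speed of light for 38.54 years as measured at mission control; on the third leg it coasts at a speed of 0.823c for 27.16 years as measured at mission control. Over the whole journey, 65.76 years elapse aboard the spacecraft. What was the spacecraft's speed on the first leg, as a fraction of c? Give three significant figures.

Leg 1: speed unknown; τ_1 = 33.25/γ_1.
Leg 2: β = 0.7967; γ = 1/√(1 − 0.7967²) = 1/√0.3653 = 1.655; τ_2 = 38.54/1.655 = 23.29 years.
Leg 3: γ = 1/√(1 − 0.823²) = 1/√0.3227 = 1.760; τ_3 = 27.16/1.760 = 15.43 years.
Total proper time: τ_1 + 23.29 + 15.43 = 65.76, so τ_1 = 65.76 − 38.72 = 27.04 years.
γ_1 = 33.25/27.04 = 1.230; β = √(1 − 1/γ²) = √0.3387.

β = 0.582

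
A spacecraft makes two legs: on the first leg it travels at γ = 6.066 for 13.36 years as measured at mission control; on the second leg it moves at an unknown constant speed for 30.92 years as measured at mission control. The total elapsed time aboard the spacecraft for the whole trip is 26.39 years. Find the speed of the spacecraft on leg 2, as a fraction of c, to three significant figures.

β = 0.623

Leg 1: γ = 6.066; τ_1 = 13.36/6.066 = 2.202 years.
Leg 2: speed unknown; τ_2 = 30.92/γ_2.
Total proper time: 2.202 + τ_2 = 26.39, so τ_2 = 26.39 − 2.202 = 24.19 years.
γ_2 = 30.92/24.19 = 1.278; β = √(1 − 1/γ²) = √0.3881.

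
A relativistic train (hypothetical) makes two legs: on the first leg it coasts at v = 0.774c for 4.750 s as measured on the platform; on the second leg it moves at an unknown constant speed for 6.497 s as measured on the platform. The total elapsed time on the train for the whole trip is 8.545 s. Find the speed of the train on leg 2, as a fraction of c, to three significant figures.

β = 0.523

Leg 1: γ = 1/√(1 − 0.774²) = 1/√0.4009 = 1.579; τ_1 = 4.750/1.579 = 3.008 s.
Leg 2: speed unknown; τ_2 = 6.497/γ_2.
Total proper time: 3.008 + τ_2 = 8.545, so τ_2 = 8.545 − 3.008 = 5.537 s.
γ_2 = 6.497/5.537 = 1.173; β = √(1 − 1/γ²) = √0.2736.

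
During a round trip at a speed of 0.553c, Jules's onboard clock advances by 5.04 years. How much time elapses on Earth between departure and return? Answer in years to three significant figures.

γ = 1/√(1 − 0.553²) = 1/√0.6942 = 1.200
Earth-frame duration is the dilated interval: Δt = γτ = 1.200 × 5.04 years.

Δt = 6.05 years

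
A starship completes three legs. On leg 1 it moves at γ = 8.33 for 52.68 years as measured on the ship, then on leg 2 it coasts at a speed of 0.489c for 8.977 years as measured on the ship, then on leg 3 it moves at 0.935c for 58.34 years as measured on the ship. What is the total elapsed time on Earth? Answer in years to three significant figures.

Δt = 614 years

Leg 1: γ = 8.33; Δt_1 = 8.330 × 52.68 = 438.8 years.
Leg 2: γ = 1/√(1 − 0.489²) = 1/√0.7609 = 1.146; Δt_2 = 1.146 × 8.977 = 10.29 years.
Leg 3: γ = 1/√(1 − 0.935²) = 1/√0.1258 = 2.820; Δt_3 = 2.820 × 58.34 = 164.5 years.
Total: 438.8 + 10.29 + 164.5 years.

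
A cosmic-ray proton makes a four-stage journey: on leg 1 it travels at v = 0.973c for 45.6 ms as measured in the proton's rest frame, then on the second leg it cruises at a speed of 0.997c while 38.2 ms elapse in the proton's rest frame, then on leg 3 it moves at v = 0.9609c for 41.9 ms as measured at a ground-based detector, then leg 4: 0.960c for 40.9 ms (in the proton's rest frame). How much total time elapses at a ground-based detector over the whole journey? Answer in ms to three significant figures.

Leg 1: γ = 1/√(1 − 0.973²) = 1/√0.05327 = 4.333; Δt_1 = 4.333 × 45.6 = 197.6 ms.
Leg 2: γ = 1/√(1 − 0.997²) = 1/√0.005991 = 12.92; Δt_2 = 12.92 × 38.2 = 493.5 ms.
Leg 3: 41.9 ms is already measured at a ground-based detector.
Leg 4: γ = 1/√(1 − 0.960²) = 25/7 ≈ 3.571; Δt_4 = 3.571 × 40.9 = 146.1 ms.
Total: 197.6 + 493.5 + 41.90 + 146.1 ms.

Δt = 879 ms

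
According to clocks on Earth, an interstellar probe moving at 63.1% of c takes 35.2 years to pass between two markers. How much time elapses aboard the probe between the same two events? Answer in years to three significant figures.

τ = 27.3 years

β = 0.631; γ = 1/√(1 − 0.631²) = 1/√0.6018 = 1.289
The interval measured on Earth is the dilated one; the clock aboard the probe measures the proper time τ = Δt/γ = 35.2/1.289 years.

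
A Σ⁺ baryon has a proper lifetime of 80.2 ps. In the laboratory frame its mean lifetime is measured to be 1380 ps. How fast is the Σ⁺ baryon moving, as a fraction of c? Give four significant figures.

γ = Δt/τ₀ = 1380/80.2 = 17.21
β = √(1 − 1/γ²) = √(1 − 0.003377) = √0.9966

β = 0.9983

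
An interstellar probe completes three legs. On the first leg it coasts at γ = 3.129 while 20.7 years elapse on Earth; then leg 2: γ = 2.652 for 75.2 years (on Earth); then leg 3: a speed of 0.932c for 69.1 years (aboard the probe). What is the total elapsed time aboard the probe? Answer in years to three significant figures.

Leg 1: γ = 3.129; τ_1 = 20.7/3.129 = 6.616 years.
Leg 2: γ = 2.652; τ_2 = 75.2/2.652 = 28.36 years.
Leg 3: 69.1 years is already measured aboard the probe.
Total: 6.616 + 28.36 + 69.10 years.

τ = 104 years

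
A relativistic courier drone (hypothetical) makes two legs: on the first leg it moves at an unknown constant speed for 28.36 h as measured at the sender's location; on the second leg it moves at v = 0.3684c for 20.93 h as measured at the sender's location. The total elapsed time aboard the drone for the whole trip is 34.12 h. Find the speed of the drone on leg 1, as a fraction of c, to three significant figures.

β = 0.856

Leg 1: speed unknown; τ_1 = 28.36/γ_1.
Leg 2: γ = 1/√(1 − 0.3684²) = 1/√0.8643 = 1.076; τ_2 = 20.93/1.076 = 19.46 h.
Total proper time: τ_1 + 19.46 = 34.12, so τ_1 = 34.12 − 19.46 = 14.66 h.
γ_1 = 28.36/14.66 = 1.934; β = √(1 − 1/γ²) = √0.7327.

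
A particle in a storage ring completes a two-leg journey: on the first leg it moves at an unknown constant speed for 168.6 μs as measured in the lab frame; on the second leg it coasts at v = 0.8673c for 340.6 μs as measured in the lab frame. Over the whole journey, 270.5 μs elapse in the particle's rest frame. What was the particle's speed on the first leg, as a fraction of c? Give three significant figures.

β = 0.801

Leg 1: speed unknown; τ_1 = 168.6/γ_1.
Leg 2: γ = 1/√(1 − 0.8673²) = 1/√0.2478 = 2.009; τ_2 = 340.6/2.009 = 169.5 μs.
Total proper time: τ_1 + 169.5 = 270.5, so τ_1 = 270.5 − 169.5 = 101.0 μs.
γ_1 = 168.6/101.0 = 1.670; β = √(1 − 1/γ²) = √0.6415.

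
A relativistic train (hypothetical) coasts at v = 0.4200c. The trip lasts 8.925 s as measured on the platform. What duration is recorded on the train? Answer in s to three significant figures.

τ = 8.10 s

γ = 1/√(1 − 0.4200²) = 1/√0.8236 = 1.102
The interval measured on the platform is the dilated one; the clock on the train measures the proper time τ = Δt/γ = 8.925/1.102 s.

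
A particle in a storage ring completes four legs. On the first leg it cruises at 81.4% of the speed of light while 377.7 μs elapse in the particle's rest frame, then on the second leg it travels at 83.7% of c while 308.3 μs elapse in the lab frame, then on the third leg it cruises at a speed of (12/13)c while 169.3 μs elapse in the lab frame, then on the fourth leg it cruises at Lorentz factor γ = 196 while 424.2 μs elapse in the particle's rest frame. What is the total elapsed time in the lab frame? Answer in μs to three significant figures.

Δt = 8.43×10⁴ μs

Leg 1: β = 0.814; γ = 1/√(1 − 0.814²) = 1/√0.3374 = 1.722; Δt_1 = 1.722 × 377.7 = 650.2 μs.
Leg 2: 308.3 μs is already measured in the lab frame.
Leg 3: 169.3 μs is already measured in the lab frame.
Leg 4: γ = 196; Δt_4 = 196.0 × 424.2 = 8.314×10⁴ μs.
Total: 650.2 + 308.3 + 169.3 + 8.314×10⁴ μs.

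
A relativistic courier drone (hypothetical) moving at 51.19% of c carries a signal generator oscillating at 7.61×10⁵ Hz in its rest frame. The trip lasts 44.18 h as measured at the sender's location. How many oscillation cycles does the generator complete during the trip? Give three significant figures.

β = 0.5119; γ = 1/√(1 − 0.5119²) = 1/√0.7380 = 1.164
The oscillator's own cycle count is N = f × τ where τ is the proper time aboard the drone. τ = Δt/γ = 44.18/1.164 = 37.95 h = 1.366×10⁵ s.
N = 7.61×10⁵ × 1.366×10⁵ = 1.040×10¹¹.

N = 1.04×10¹¹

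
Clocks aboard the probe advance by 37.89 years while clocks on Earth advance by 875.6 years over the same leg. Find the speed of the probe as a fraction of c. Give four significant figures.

The proper time is measured aboard the probe (both events occur at the probe's location); Δt is measured on Earth. γ = Δt/τ = 875.6/37.89 = 23.11.
β = √(1 − 1/γ²) = √(1 − 0.001873) = √0.9981

β = 0.9991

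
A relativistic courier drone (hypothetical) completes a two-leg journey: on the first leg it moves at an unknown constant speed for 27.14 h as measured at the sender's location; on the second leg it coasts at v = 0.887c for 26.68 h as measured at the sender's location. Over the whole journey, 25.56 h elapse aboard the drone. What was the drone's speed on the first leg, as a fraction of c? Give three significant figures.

Leg 1: speed unknown; τ_1 = 27.14/γ_1.
Leg 2: γ = 1/√(1 − 0.887²) = 1/√0.2132 = 2.166; τ_2 = 26.68/2.166 = 12.32 h.
Total proper time: τ_1 + 12.32 = 25.56, so τ_1 = 25.56 − 12.32 = 13.24 h.
γ_1 = 27.14/13.24 = 2.050; β = √(1 − 1/γ²) = √0.7620.

β = 0.873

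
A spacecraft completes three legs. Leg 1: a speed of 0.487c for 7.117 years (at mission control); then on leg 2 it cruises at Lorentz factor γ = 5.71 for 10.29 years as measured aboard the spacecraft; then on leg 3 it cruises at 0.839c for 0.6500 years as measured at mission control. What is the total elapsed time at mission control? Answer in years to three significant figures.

Δt = 66.5 years

Leg 1: 7.117 years is already measured at mission control.
Leg 2: γ = 5.71; Δt_2 = 5.710 × 10.29 = 58.76 years.
Leg 3: 0.6500 years is already measured at mission control.
Total: 7.117 + 58.76 + 0.6500 years.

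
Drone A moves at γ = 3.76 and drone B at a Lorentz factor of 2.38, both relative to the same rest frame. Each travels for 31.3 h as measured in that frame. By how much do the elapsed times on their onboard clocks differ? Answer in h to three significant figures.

|τ_A − τ_B| = 4.83 h

A: γ = 3.76; τ_A = 31.3/3.760 = 8.324 h.
B: γ = 2.38; τ_B = 31.3/2.380 = 13.15 h.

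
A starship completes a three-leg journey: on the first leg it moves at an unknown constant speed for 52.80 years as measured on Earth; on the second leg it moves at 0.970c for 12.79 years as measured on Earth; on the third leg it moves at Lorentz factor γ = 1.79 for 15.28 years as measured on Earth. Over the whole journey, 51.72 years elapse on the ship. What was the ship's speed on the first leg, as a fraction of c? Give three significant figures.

β = 0.651

Leg 1: speed unknown; τ_1 = 52.80/γ_1.
Leg 2: γ = 1/√(1 − 0.970²) = 1/√0.05910 = 4.113; τ_2 = 12.79/4.113 = 3.109 years.
Leg 3: γ = 1.79; τ_3 = 15.28/1.790 = 8.536 years.
Total proper time: τ_1 + 3.109 + 8.536 = 51.72, so τ_1 = 51.72 − 11.65 = 40.07 years.
γ_1 = 52.80/40.07 = 1.318; β = √(1 − 1/γ²) = √0.4239.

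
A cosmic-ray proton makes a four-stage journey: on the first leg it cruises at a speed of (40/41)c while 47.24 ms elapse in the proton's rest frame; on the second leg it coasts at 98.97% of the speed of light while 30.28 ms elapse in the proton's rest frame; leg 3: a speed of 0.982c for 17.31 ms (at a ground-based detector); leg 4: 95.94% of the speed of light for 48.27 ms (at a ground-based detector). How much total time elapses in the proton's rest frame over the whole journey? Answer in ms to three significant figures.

Leg 1: 47.24 ms is already measured in the proton's rest frame.
Leg 2: 30.28 ms is already measured in the proton's rest frame.
Leg 3: γ = 1/√(1 − 0.982²) = 1/√0.03568 = 5.294; τ_3 = 17.31/5.294 = 3.270 ms.
Leg 4: β = 0.9594; γ = 1/√(1 − 0.9594²) = 1/√0.07955 = 3.545; τ_4 = 48.27/3.545 = 13.61 ms.
Total: 47.24 + 30.28 + 3.270 + 13.61 ms.

τ = 94.4 ms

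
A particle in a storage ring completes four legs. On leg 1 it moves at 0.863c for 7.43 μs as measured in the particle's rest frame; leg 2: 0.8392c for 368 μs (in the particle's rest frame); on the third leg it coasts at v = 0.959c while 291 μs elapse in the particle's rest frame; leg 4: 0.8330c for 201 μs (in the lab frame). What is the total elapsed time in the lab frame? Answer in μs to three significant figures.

Leg 1: γ = 1/√(1 − 0.863²) = 1/√0.2552 = 1.979; Δt_1 = 1.979 × 7.43 = 14.71 μs.
Leg 2: γ = 1/√(1 − 0.8392²) = 1/√0.2957 = 1.839; Δt_2 = 1.839 × 368 = 676.7 μs.
Leg 3: γ = 1/√(1 − 0.959²) = 1/√0.08032 = 3.529; Δt_3 = 3.529 × 291 = 1027 μs.
Leg 4: 201 μs is already measured in the lab frame.
Total: 14.71 + 676.7 + 1027 + 201.0 μs.

Δt = 1920 μs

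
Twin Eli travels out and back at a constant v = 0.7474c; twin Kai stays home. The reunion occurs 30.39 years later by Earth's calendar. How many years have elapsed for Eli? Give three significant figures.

γ = 1/√(1 − 0.7474²) = 1/√0.4414 = 1.505
Eli's clock measures proper time along the trip: τ = Δt/γ = 30.39/1.505 years.

τ = 20.2 years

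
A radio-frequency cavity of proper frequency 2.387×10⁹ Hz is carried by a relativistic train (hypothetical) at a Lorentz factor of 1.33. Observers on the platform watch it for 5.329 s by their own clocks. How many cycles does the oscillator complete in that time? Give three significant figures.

N = 9.56×10⁹

γ = 1.33
During 5.329 s of lab time, the oscillator's proper time advances by τ = Δt/γ = 5.329/1.330 = 4.007 s = 4.007×10⁰ s.
N = f × τ = 2.387×10⁹ × 4.007×10⁰ = 9.564×10⁹.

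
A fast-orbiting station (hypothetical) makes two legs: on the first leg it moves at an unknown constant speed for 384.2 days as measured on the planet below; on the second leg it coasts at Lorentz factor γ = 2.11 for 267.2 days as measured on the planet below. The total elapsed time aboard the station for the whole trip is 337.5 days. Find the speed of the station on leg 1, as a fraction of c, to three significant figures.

β = 0.836

Leg 1: speed unknown; τ_1 = 384.2/γ_1.
Leg 2: γ = 2.11; τ_2 = 267.2/2.110 = 126.6 days.
Total proper time: τ_1 + 126.6 = 337.5, so τ_1 = 337.5 − 126.6 = 210.9 days.
γ_1 = 384.2/210.9 = 1.822; β = √(1 − 1/γ²) = √0.6988.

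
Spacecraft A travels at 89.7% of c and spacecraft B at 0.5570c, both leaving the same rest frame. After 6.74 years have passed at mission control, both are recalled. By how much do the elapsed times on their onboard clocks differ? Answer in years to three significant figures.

|τ_A − τ_B| = 2.62 years

A: β = 0.897; γ = 1/√(1 − 0.897²) = 1/√0.1954 = 2.262; τ_A = 6.74/2.262 = 2.979 years.
B: γ = 1/√(1 − 0.5570²) = 1/√0.6898 = 1.204; τ_B = 6.74/1.204 = 5.598 years.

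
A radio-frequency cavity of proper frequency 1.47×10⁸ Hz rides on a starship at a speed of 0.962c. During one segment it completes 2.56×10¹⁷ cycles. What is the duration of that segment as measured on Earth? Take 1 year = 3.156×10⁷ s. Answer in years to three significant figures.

Δt = 202 years

γ = 1/√(1 − 0.962²) = 1/√0.07456 = 3.662
Proper time for N cycles: τ = N/f = 2.56×10¹⁷/(1.47×10⁸) = 1.741×10⁹ s = 55.18 years.
Lab-frame duration Δt = γτ = 3.662 × 55.18 = 202.1 years.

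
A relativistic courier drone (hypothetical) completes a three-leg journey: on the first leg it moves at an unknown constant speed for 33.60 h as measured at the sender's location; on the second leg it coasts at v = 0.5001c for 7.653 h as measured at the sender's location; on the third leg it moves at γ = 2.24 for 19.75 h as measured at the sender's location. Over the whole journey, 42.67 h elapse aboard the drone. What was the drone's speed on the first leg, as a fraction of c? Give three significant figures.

β = 0.586

Leg 1: speed unknown; τ_1 = 33.60/γ_1.
Leg 2: γ = 1/√(1 − 0.5001²) = 1/√0.7499 = 1.155; τ_2 = 7.653/1.155 = 6.627 h.
Leg 3: γ = 2.24; τ_3 = 19.75/2.240 = 8.817 h.
Total proper time: τ_1 + 6.627 + 8.817 = 42.67, so τ_1 = 42.67 − 15.44 = 27.23 h.
γ_1 = 33.60/27.23 = 1.234; β = √(1 − 1/γ²) = √0.3434.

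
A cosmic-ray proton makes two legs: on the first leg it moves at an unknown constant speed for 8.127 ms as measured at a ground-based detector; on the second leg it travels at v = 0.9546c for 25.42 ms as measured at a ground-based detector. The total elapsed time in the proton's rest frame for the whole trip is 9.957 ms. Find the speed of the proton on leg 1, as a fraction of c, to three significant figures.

β = 0.956

Leg 1: speed unknown; τ_1 = 8.127/γ_1.
Leg 2: γ = 1/√(1 − 0.9546²) = 1/√0.08874 = 3.357; τ_2 = 25.42/3.357 = 7.572 ms.
Total proper time: τ_1 + 7.572 = 9.957, so τ_1 = 9.957 − 7.572 = 2.385 ms.
γ_1 = 8.127/2.385 = 3.408; β = √(1 − 1/γ²) = √0.9139.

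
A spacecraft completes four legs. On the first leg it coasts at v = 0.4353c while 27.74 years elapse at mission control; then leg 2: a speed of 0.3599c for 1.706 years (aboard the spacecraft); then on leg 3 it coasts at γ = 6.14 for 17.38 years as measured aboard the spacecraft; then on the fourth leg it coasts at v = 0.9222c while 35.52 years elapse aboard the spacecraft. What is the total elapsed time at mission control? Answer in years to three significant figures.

Δt = 228 years

Leg 1: 27.74 years is already measured at mission control.
Leg 2: γ = 1/√(1 − 0.3599²) = 1/√0.8705 = 1.072; Δt_2 = 1.072 × 1.706 = 1.829 years.
Leg 3: γ = 6.14; Δt_3 = 6.140 × 17.38 = 106.7 years.
Leg 4: γ = 1/√(1 − 0.9222²) = 1/√0.1495 = 2.586; Δt_4 = 2.586 × 35.52 = 91.85 years.
Total: 27.74 + 1.829 + 106.7 + 91.85 years.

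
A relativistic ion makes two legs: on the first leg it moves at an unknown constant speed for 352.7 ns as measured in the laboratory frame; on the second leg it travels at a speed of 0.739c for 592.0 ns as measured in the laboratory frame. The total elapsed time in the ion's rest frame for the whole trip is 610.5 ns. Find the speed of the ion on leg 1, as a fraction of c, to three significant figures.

β = 0.800

Leg 1: speed unknown; τ_1 = 352.7/γ_1.
Leg 2: γ = 1/√(1 − 0.739²) = 1/√0.4539 = 1.484; τ_2 = 592.0/1.484 = 398.8 ns.
Total proper time: τ_1 + 398.8 = 610.5, so τ_1 = 610.5 − 398.8 = 211.7 ns.
γ_1 = 352.7/211.7 = 1.666; β = √(1 − 1/γ²) = √0.6398.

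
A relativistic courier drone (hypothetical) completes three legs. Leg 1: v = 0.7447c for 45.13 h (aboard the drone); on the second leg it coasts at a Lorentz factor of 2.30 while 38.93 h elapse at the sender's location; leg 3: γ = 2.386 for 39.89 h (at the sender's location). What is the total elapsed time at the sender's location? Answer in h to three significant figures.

Δt = 146 h

Leg 1: γ = 1/√(1 − 0.7447²) = 1/√0.4454 = 1.498; Δt_1 = 1.498 × 45.13 = 67.62 h.
Leg 2: 38.93 h is already measured at the sender's location.
Leg 3: 39.89 h is already measured at the sender's location.
Total: 67.62 + 38.93 + 39.89 h.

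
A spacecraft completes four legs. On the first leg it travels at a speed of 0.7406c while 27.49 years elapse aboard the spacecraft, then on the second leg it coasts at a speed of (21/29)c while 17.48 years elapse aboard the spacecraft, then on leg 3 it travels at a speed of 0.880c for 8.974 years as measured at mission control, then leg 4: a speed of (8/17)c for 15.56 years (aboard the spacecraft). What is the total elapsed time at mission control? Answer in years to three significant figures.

Δt = 92.9 years

Leg 1: γ = 1/√(1 − 0.7406²) = 1/√0.4515 = 1.488; Δt_1 = 1.488 × 27.49 = 40.91 years.
Leg 2: γ = 1/√(1 − (21/29)²) = 29/20 = 1.450; Δt_2 = 1.450 × 17.48 = 25.35 years.
Leg 3: 8.974 years is already measured at mission control.
Leg 4: γ = 1/√(1 − (8/17)²) = 17/15 ≈ 1.133; Δt_4 = 1.133 × 15.56 = 17.63 years.
Total: 40.91 + 25.35 + 8.974 + 17.63 years.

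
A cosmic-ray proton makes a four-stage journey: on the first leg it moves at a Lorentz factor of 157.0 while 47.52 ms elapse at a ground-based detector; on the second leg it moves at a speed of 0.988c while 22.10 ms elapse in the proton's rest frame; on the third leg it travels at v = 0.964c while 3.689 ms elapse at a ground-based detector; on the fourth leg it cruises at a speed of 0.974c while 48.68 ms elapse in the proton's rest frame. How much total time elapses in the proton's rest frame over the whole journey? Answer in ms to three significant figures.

τ = 72.1 ms

Leg 1: γ = 157.0; τ_1 = 47.52/157.0 = 0.3027 ms.
Leg 2: 22.10 ms is already measured in the proton's rest frame.
Leg 3: γ = 1/√(1 − 0.964²) = 1/√0.07070 = 3.761; τ_3 = 3.689/3.761 = 0.9809 ms.
Leg 4: 48.68 ms is already measured in the proton's rest frame.
Total: 0.3027 + 22.10 + 0.9809 + 48.68 ms.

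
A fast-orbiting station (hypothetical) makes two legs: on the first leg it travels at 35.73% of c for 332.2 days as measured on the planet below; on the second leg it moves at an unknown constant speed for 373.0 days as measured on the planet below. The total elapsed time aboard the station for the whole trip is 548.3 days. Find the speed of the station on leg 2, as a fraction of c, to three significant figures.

Leg 1: β = 0.3573; γ = 1/√(1 − 0.3573²) = 1/√0.8723 = 1.071; τ_1 = 332.2/1.071 = 310.3 days.
Leg 2: speed unknown; τ_2 = 373.0/γ_2.
Total proper time: 310.3 + τ_2 = 548.3, so τ_2 = 548.3 − 310.3 = 238.0 days.
γ_2 = 373.0/238.0 = 1.567; β = √(1 − 1/γ²) = √0.5928.

β = 0.770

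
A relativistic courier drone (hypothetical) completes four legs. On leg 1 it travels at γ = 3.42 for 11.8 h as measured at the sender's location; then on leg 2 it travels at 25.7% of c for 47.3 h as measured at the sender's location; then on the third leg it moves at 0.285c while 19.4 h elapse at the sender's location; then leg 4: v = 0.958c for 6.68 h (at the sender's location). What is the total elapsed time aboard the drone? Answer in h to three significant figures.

τ = 69.7 h

Leg 1: γ = 3.42; τ_1 = 11.8/3.420 = 3.450 h.
Leg 2: β = 0.257; γ = 1/√(1 − 0.257²) = 1/√0.9340 = 1.035; τ_2 = 47.3/1.035 = 45.71 h.
Leg 3: γ = 1/√(1 − 0.285²) = 1/√0.9188 = 1.043; τ_3 = 19.4/1.043 = 18.60 h.
Leg 4: γ = 1/√(1 − 0.958²) = 1/√0.08224 = 3.487; τ_4 = 6.68/3.487 = 1.916 h.
Total: 3.450 + 45.71 + 18.60 + 1.916 h.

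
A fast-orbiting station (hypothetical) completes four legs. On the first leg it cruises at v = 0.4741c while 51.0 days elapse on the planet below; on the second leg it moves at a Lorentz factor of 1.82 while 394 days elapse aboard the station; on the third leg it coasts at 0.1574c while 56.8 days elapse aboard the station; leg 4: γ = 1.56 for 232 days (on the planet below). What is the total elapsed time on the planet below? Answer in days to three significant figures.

Δt = 1060 days

Leg 1: 51.0 days is already measured on the planet below.
Leg 2: γ = 1.82; Δt_2 = 1.820 × 394 = 717.1 days.
Leg 3: γ = 1/√(1 − 0.1574²) = 1/√0.9752 = 1.013; Δt_3 = 1.013 × 56.8 = 57.52 days.
Leg 4: 232 days is already measured on the planet below.
Total: 51.00 + 717.1 + 57.52 + 232.0 days.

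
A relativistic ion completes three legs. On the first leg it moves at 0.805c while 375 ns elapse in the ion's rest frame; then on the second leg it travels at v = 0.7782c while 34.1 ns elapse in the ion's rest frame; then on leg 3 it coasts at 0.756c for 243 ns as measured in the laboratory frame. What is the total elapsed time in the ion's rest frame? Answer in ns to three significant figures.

τ = 568 ns

Leg 1: 375 ns is already measured in the ion's rest frame.
Leg 2: 34.1 ns is already measured in the ion's rest frame.
Leg 3: γ = 1/√(1 − 0.756²) = 1/√0.4285 = 1.528; τ_3 = 243/1.528 = 159.1 ns.
Total: 375.0 + 34.10 + 159.1 ns.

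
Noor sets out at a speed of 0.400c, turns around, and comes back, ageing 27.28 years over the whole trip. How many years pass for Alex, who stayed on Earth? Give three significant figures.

Δt = 29.8 years

γ = 1/√(1 − 0.400²) = 1/√0.8400 = 1.091
Earth-frame duration is the dilated interval: Δt = γτ = 1.091 × 27.28 years.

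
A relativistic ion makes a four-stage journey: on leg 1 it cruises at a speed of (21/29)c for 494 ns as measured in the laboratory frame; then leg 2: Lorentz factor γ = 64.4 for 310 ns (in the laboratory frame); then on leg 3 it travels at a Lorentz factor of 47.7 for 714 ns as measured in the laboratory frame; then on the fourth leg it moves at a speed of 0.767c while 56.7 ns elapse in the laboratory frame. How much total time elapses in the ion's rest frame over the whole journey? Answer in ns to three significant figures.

Leg 1: γ = 1/√(1 − (21/29)²) = 29/20 = 1.450; τ_1 = 494/1.450 = 340.7 ns.
Leg 2: γ = 64.4; τ_2 = 310/64.40 = 4.814 ns.
Leg 3: γ = 47.7; τ_3 = 714/47.70 = 14.97 ns.
Leg 4: γ = 1/√(1 − 0.767²) = 1/√0.4117 = 1.558; τ_4 = 56.7/1.558 = 36.38 ns.
Total: 340.7 + 4.814 + 14.97 + 36.38 ns.

τ = 397 ns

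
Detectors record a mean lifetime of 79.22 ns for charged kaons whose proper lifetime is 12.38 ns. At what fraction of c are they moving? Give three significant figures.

v = 0.988c

γ = Δt/τ₀ = 79.22/12.38 = 6.399
β = √(1 − 1/γ²) = √(1 − 0.02442) = √0.9756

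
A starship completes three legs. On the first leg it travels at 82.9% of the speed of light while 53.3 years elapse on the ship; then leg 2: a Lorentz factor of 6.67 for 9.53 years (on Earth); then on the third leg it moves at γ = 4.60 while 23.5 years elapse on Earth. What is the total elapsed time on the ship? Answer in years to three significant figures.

τ = 59.8 years

Leg 1: 53.3 years is already measured on the ship.
Leg 2: γ = 6.67; τ_2 = 9.53/6.670 = 1.429 years.
Leg 3: γ = 4.60; τ_3 = 23.5/4.600 = 5.109 years.
Total: 53.30 + 1.429 + 5.109 years.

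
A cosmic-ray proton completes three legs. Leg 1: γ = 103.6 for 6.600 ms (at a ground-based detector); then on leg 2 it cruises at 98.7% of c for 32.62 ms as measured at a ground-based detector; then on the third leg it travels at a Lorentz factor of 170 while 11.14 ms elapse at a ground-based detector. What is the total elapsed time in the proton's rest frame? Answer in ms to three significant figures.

τ = 5.37 ms

Leg 1: γ = 103.6; τ_1 = 6.600/103.6 = 0.06371 ms.
Leg 2: β = 0.987; γ = 1/√(1 − 0.987²) = 1/√0.02583 = 6.222; τ_2 = 32.62/6.222 = 5.243 ms.
Leg 3: γ = 170; τ_3 = 11.14/170.0 = 0.06553 ms.
Total: 0.06371 + 5.243 + 0.06553 ms.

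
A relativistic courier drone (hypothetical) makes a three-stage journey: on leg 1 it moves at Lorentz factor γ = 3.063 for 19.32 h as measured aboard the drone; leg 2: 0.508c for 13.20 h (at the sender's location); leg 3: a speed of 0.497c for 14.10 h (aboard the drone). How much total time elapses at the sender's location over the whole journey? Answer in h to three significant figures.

Leg 1: γ = 3.063; Δt_1 = 3.063 × 19.32 = 59.18 h.
Leg 2: 13.20 h is already measured at the sender's location.
Leg 3: γ = 1/√(1 − 0.497²) = 1/√0.7530 = 1.152; Δt_3 = 1.152 × 14.10 = 16.25 h.
Total: 59.18 + 13.20 + 16.25 h.

Δt = 88.6 h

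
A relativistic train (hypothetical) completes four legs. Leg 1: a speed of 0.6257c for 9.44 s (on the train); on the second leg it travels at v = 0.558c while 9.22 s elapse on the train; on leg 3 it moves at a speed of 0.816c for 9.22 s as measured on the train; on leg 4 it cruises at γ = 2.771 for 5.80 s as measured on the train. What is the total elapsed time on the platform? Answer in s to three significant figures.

Leg 1: γ = 1/√(1 − 0.6257²) = 1/√0.6085 = 1.282; Δt_1 = 1.282 × 9.44 = 12.10 s.
Leg 2: γ = 1/√(1 − 0.558²) = 1/√0.6886 = 1.205; Δt_2 = 1.205 × 9.22 = 11.11 s.
Leg 3: γ = 1/√(1 − 0.816²) = 1/√0.3341 = 1.730; Δt_3 = 1.730 × 9.22 = 15.95 s.
Leg 4: γ = 2.771; Δt_4 = 2.771 × 5.80 = 16.07 s.
Total: 12.10 + 11.11 + 15.95 + 16.07 s.

Δt = 55.2 s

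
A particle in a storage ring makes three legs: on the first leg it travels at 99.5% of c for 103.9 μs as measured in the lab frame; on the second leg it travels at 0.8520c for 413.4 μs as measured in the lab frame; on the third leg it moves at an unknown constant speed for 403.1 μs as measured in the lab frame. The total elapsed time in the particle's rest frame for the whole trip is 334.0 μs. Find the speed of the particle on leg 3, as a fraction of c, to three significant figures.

Leg 1: β = 0.995; γ = 1/√(1 − 0.995²) = 1/√0.009975 = 10.01; τ_1 = 103.9/10.01 = 10.38 μs.
Leg 2: γ = 1/√(1 − 0.8520²) = 1/√0.2741 = 1.910; τ_2 = 413.4/1.910 = 216.4 μs.
Leg 3: speed unknown; τ_3 = 403.1/γ_3.
Total proper time: 10.38 + 216.4 + τ_3 = 334.0, so τ_3 = 334.0 − 226.8 = 107.2 μs.
γ_3 = 403.1/107.2 = 3.761; β = √(1 − 1/γ²) = √0.9293.

β = 0.964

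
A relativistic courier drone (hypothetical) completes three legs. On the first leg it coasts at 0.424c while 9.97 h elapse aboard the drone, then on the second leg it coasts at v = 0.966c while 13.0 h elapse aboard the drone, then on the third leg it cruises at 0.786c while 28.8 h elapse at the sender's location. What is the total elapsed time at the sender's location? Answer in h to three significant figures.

Δt = 90.1 h

Leg 1: γ = 1/√(1 − 0.424²) = 1/√0.8202 = 1.104; Δt_1 = 1.104 × 9.97 = 11.01 h.
Leg 2: γ = 1/√(1 − 0.966²) = 1/√0.06684 = 3.868; Δt_2 = 3.868 × 13.0 = 50.28 h.
Leg 3: 28.8 h is already measured at the sender's location.
Total: 11.01 + 50.28 + 28.80 h.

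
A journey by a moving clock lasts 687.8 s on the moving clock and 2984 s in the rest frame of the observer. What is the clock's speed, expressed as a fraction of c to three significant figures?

The proper time is measured on the moving clock (both events occur at the clock's location); Δt is measured in the rest frame of the observer. γ = Δt/τ = 2984/687.8 = 4.338.
β = √(1 − 1/γ²) = √(1 − 0.05313) = √0.9469

β = 0.973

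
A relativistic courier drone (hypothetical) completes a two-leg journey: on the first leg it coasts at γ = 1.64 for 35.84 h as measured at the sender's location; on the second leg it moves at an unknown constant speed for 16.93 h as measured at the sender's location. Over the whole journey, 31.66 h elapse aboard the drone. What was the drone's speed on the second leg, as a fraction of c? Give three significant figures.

β = 0.815

Leg 1: γ = 1.64; τ_1 = 35.84/1.640 = 21.85 h.
Leg 2: speed unknown; τ_2 = 16.93/γ_2.
Total proper time: 21.85 + τ_2 = 31.66, so τ_2 = 31.66 − 21.85 = 9.806 h.
γ_2 = 16.93/9.806 = 1.726; β = √(1 − 1/γ²) = √0.6645.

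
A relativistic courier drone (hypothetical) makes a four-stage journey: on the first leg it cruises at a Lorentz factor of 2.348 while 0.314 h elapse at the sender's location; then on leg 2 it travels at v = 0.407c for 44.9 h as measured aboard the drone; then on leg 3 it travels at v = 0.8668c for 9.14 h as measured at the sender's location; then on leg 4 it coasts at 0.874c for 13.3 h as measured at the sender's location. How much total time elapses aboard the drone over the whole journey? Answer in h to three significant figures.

Leg 1: γ = 2.348; τ_1 = 0.314/2.348 = 0.1337 h.
Leg 2: 44.9 h is already measured aboard the drone.
Leg 3: γ = 1/√(1 − 0.8668²) = 1/√0.2487 = 2.005; τ_3 = 9.14/2.005 = 4.558 h.
Leg 4: γ = 1/√(1 − 0.874²) = 1/√0.2361 = 2.058; τ_4 = 13.3/2.058 = 6.463 h.
Total: 0.1337 + 44.90 + 4.558 + 6.463 h.

τ = 56.1 h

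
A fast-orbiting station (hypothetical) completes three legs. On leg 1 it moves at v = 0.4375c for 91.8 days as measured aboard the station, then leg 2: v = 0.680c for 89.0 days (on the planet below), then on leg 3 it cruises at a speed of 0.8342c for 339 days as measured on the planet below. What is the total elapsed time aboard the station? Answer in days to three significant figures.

Leg 1: 91.8 days is already measured aboard the station.
Leg 2: γ = 1/√(1 − 0.680²) = 1/√0.5376 = 1.364; τ_2 = 89.0/1.364 = 65.26 days.
Leg 3: γ = 1/√(1 − 0.8342²) = 1/√0.3041 = 1.813; τ_3 = 339/1.813 = 186.9 days.
Total: 91.80 + 65.26 + 186.9 days.

τ = 344 days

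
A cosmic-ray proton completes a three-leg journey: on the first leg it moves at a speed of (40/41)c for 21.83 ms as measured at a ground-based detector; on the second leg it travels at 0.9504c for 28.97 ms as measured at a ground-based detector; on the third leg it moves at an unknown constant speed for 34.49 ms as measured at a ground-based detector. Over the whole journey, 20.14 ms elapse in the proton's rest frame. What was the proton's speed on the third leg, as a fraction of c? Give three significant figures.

β = 0.983

Leg 1: γ = 1/√(1 − (40/41)²) = 41/9 ≈ 4.556; τ_1 = 21.83/4.556 = 4.792 ms.
Leg 2: γ = 1/√(1 − 0.9504²) = 1/√0.09674 = 3.215; τ_2 = 28.97/3.215 = 9.011 ms.
Leg 3: speed unknown; τ_3 = 34.49/γ_3.
Total proper time: 4.792 + 9.011 + τ_3 = 20.14, so τ_3 = 20.14 − 13.80 = 6.338 ms.
γ_3 = 34.49/6.338 = 5.442; β = √(1 − 1/γ²) = √0.9662.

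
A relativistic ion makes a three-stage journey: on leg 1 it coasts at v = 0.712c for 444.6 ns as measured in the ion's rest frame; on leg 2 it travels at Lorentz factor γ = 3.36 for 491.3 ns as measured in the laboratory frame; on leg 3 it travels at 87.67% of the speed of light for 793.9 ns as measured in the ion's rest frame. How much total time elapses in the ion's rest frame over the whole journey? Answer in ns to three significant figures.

τ = 1380 ns

Leg 1: 444.6 ns is already measured in the ion's rest frame.
Leg 2: γ = 3.36; τ_2 = 491.3/3.360 = 146.2 ns.
Leg 3: 793.9 ns is already measured in the ion's rest frame.
Total: 444.6 + 146.2 + 793.9 ns.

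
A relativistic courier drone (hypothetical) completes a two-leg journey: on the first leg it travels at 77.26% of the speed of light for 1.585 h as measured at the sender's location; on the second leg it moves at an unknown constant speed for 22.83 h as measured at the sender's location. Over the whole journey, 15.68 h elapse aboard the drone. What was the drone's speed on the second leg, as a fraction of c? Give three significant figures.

β = 0.766

Leg 1: β = 0.7726; γ = 1/√(1 − 0.7726²) = 1/√0.4031 = 1.575; τ_1 = 1.585/1.575 = 1.006 h.
Leg 2: speed unknown; τ_2 = 22.83/γ_2.
Total proper time: 1.006 + τ_2 = 15.68, so τ_2 = 15.68 − 1.006 = 14.67 h.
γ_2 = 22.83/14.67 = 1.556; β = √(1 − 1/γ²) = √0.5869.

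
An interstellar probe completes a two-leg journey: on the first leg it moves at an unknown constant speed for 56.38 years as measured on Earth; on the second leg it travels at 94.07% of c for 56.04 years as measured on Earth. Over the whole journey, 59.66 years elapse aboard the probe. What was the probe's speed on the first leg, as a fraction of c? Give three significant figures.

Leg 1: speed unknown; τ_1 = 56.38/γ_1.
Leg 2: β = 0.9407; γ = 1/√(1 − 0.9407²) = 1/√0.1151 = 2.948; τ_2 = 56.04/2.948 = 19.01 years.
Total proper time: τ_1 + 19.01 = 59.66, so τ_1 = 59.66 − 19.01 = 40.65 years.
γ_1 = 56.38/40.65 = 1.387; β = √(1 − 1/γ²) = √0.4802.

β = 0.693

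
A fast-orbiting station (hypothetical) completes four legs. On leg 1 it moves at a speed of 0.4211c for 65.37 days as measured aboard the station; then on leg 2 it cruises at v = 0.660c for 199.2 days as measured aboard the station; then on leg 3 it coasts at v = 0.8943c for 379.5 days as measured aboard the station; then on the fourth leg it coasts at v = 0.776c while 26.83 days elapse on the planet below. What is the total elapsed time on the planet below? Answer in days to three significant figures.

Δt = 1210 days

Leg 1: γ = 1/√(1 − 0.4211²) = 1/√0.8227 = 1.103; Δt_1 = 1.103 × 65.37 = 72.07 days.
Leg 2: γ = 1/√(1 − 0.660²) = 1/√0.5644 = 1.331; Δt_2 = 1.331 × 199.2 = 265.2 days.
Leg 3: γ = 1/√(1 − 0.8943²) = 1/√0.2002 = 2.235; Δt_3 = 2.235 × 379.5 = 848.1 days.
Leg 4: 26.83 days is already measured on the planet below.
Total: 72.07 + 265.2 + 848.1 + 26.83 days.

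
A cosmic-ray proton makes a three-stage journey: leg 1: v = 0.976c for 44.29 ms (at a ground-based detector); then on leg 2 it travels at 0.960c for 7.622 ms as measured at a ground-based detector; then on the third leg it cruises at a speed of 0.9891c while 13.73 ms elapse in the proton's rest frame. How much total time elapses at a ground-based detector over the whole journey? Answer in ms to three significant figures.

Δt = 145 ms

Leg 1: 44.29 ms is already measured at a ground-based detector.
Leg 2: 7.622 ms is already measured at a ground-based detector.
Leg 3: γ = 1/√(1 − 0.9891²) = 1/√0.02168 = 6.791; Δt_3 = 6.791 × 13.73 = 93.25 ms.
Total: 44.29 + 7.622 + 93.25 ms.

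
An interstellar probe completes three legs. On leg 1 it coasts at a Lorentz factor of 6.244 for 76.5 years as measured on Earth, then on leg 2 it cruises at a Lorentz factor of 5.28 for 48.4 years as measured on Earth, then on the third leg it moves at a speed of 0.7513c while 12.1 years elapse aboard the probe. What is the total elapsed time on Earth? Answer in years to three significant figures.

Δt = 143 years

Leg 1: 76.5 years is already measured on Earth.
Leg 2: 48.4 years is already measured on Earth.
Leg 3: γ = 1/√(1 − 0.7513²) = 1/√0.4355 = 1.515; Δt_3 = 1.515 × 12.1 = 18.33 years.
Total: 76.50 + 48.40 + 18.33 years.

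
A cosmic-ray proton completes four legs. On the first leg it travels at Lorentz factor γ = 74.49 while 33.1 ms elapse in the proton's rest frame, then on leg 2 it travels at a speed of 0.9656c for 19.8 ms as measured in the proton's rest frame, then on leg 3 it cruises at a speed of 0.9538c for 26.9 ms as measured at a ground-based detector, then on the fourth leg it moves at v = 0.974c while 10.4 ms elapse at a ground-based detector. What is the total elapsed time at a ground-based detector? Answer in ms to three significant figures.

Leg 1: γ = 74.49; Δt_1 = 74.49 × 33.1 = 2466 ms.
Leg 2: γ = 1/√(1 − 0.9656²) = 1/√0.06762 = 3.846; Δt_2 = 3.846 × 19.8 = 76.14 ms.
Leg 3: 26.9 ms is already measured at a ground-based detector.
Leg 4: 10.4 ms is already measured at a ground-based detector.
Total: 2466 + 76.14 + 26.90 + 10.40 ms.

Δt = 2580 ms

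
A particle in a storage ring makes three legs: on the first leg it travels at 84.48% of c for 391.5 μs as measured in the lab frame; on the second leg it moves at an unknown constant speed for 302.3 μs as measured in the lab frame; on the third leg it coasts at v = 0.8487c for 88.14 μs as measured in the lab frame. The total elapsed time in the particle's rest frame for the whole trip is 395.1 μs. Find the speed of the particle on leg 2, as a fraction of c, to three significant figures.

Leg 1: β = 0.8448; γ = 1/√(1 − 0.8448²) = 1/√0.2863 = 1.869; τ_1 = 391.5/1.869 = 209.5 μs.
Leg 2: speed unknown; τ_2 = 302.3/γ_2.
Leg 3: γ = 1/√(1 − 0.8487²) = 1/√0.2797 = 1.891; τ_3 = 88.14/1.891 = 46.62 μs.
Total proper time: 209.5 + τ_2 + 46.62 = 395.1, so τ_2 = 395.1 − 256.1 = 139.0 μs.
γ_2 = 302.3/139.0 = 2.175; β = √(1 − 1/γ²) = √0.7886.

β = 0.888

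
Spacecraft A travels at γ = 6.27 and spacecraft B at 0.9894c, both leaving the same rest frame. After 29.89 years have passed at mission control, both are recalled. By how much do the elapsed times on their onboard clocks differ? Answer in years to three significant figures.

A: γ = 6.27; τ_A = 29.89/6.270 = 4.767 years.
B: γ = 1/√(1 − 0.9894²) = 1/√0.02109 = 6.886; τ_B = 29.89/6.886 = 4.341 years.

|τ_A − τ_B| = 0.427 years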